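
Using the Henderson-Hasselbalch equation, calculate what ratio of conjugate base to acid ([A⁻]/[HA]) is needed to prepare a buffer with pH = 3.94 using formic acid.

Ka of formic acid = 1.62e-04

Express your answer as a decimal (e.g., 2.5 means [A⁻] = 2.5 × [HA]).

pKa = -log(1.62e-04) = 3.7905. pH = pKa + log([A⁻]/[HA]), so log([A⁻]/[HA]) = pH − pKa = 3.94 − 3.7905 = 0.1495. [A⁻]/[HA] = 10^(0.1495) = 1.41

[A⁻]/[HA] = 1.41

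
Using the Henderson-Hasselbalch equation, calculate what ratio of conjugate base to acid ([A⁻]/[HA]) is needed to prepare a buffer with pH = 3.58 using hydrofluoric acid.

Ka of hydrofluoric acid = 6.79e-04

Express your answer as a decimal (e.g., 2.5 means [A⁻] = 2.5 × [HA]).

pKa = -log(6.79e-04) = 3.1681. pH = pKa + log([A⁻]/[HA]), so log([A⁻]/[HA]) = pH − pKa = 3.58 − 3.1681 = 0.4119. [A⁻]/[HA] = 10^(0.4119) = 2.58

[A⁻]/[HA] = 2.58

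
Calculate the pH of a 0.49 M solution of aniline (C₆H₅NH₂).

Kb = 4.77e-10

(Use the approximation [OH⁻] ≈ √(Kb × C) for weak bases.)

[OH⁻] = √(Kb × C) = √(4.77e-10 × 0.49) = 1.5288e-05. pOH = 4.82, pH = 14 - pOH

pH = 9.18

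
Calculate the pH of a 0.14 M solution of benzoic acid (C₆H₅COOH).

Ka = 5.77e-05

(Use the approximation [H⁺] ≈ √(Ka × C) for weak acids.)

[H⁺] = √(Ka × C) = √(5.77e-05 × 0.14) = 2.8422e-03. pH = -log(2.8422e-03)

pH = 2.55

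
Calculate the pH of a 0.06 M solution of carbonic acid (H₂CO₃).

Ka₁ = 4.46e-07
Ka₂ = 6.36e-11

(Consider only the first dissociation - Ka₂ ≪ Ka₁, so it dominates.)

First dissociation dominates. From Ka₁ = [H⁺][HA⁻]/[H₂A], x² + Ka₁·x − Ka₁·C = 0 with C = 0.06 M and Ka₁ = 4.46e-07. Solving: [H⁺] = (−Ka₁ + √(Ka₁² + 4·Ka₁·C)) / 2 = 1.6336e-04 M. pH = -log(1.6336e-04) = 3.79.

pH = 3.79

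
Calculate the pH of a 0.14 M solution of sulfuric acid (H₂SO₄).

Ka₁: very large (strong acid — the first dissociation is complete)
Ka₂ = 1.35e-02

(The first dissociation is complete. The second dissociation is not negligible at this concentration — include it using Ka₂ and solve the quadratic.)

First dissociation is complete: [H⁺]₀ = [HSO₄⁻]₀ = C = 0.14 M. Second dissociation HSO₄⁻ ⇌ H⁺ + SO₄²⁻: let x = [SO₄²⁻]. Ka₂ = (C + x)·x / (C − x) = 1.35e-02 → x² + (C + Ka₂)·x − Ka₂·C = 0 → x² + 0.15350·x − 1.890e-03 = 0. x = (−0.15350 + √(0.15350² + 4 × 1.890e-03)) / 2 = 1.1457e-02 M. [H⁺] = C + x = 0.14 + 1.1457e-02 = 1.5146e-01 M. pH = -log(1.5146e-01) = 0.82.

pH = 0.82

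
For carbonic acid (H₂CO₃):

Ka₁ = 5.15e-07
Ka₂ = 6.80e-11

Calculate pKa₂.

pKa₂ = -log(Ka₂) = -log(6.80e-11) = 10.17.

pK_{a2} = 10.17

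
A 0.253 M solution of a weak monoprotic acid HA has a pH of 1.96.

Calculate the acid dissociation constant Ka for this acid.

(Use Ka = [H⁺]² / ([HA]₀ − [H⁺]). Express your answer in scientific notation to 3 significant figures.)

[H⁺] = 10^(−pH) = 10^(−1.96) = 1.096e-02 M. For HA ⇌ H⁺ + A⁻, Ka = [H⁺][A⁻]/[HA] = [H⁺]² / ([HA]₀ − [H⁺]) = (1.096e-02)² / (0.253 − 1.096e-02) = 4.97e-04.

K_a = 4.97e-04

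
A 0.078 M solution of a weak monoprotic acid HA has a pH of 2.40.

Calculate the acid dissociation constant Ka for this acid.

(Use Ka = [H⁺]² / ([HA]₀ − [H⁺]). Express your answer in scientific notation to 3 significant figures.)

[H⁺] = 10^(−pH) = 10^(−2.40) = 3.981e-03 M. For HA ⇌ H⁺ + A⁻, Ka = [H⁺][A⁻]/[HA] = [H⁺]² / ([HA]₀ − [H⁺]) = (3.981e-03)² / (0.078 − 3.981e-03) = 2.14e-04.

K_a = 2.14e-04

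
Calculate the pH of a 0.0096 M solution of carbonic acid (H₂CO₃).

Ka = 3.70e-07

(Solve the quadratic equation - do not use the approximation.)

x² + Ka×x - Ka×C = 0. Using quadratic formula: [H⁺] = 5.9414e-05

pH = 4.23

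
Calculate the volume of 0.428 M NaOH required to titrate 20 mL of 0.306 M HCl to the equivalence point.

At equivalence: moles acid = moles base. moles HCl = 0.306 × 20/1000 = 0.00612 mol. V_base = moles / 0.428 × 1000 = 14.3 mL.

V_{base} = 14.3 mL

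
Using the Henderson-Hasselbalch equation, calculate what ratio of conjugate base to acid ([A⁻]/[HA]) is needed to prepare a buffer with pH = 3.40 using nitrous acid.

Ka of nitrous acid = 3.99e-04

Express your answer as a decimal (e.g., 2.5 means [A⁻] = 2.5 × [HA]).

pKa = -log(3.99e-04) = 3.3990. pH = pKa + log([A⁻]/[HA]), so log([A⁻]/[HA]) = pH − pKa = 3.40 − 3.3990 = 0.0010. [A⁻]/[HA] = 10^(0.0010) = 1.00

[A⁻]/[HA] = 1.00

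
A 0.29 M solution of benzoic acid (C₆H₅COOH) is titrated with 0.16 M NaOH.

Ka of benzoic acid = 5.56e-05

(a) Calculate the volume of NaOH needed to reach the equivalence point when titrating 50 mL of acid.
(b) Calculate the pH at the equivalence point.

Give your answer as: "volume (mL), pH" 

moles acid = 0.29 × 50/1000 = 0.0145 mol; V_base = moles/0.16 × 1000 = 90.6 mL. At equivalence only the conjugate base is present: [A⁻] = 0.0145/0.141 = 1.0311e-01 M. Kb = Kw/Ka = 1.80e-10; [OH⁻] = √(Kb × [A⁻]) = 4.3064e-06; pOH = 5.37; pH = 14 - pOH = 8.63.

V = 90.6 mL, pH = 8.63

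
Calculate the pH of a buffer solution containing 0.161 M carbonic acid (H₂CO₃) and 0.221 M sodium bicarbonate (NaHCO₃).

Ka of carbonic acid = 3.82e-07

pKa = -log(3.82e-07) = 6.42. pH = pKa + log([A⁻]/[HA]) = 6.42 + log(0.221/0.161)

pH = 6.56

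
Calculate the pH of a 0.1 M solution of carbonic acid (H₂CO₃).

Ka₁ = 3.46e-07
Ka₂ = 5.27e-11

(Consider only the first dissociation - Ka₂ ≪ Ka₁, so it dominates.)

First dissociation dominates. From Ka₁ = [H⁺][HA⁻]/[H₂A], x² + Ka₁·x − Ka₁·C = 0 with C = 0.1 M and Ka₁ = 3.46e-07. Solving: [H⁺] = (−Ka₁ + √(Ka₁² + 4·Ka₁·C)) / 2 = 1.8584e-04 M. pH = -log(1.8584e-04) = 3.73.

pH = 3.73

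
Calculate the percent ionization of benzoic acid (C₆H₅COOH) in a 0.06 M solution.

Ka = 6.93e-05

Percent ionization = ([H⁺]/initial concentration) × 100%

Using Ka equilibrium: x² + Ka×x - Ka×C = 0. Solving: [H⁺] = 2.0048e-03. Percent = (2.0048e-03/0.06) × 100

Percent ionization = 3.34%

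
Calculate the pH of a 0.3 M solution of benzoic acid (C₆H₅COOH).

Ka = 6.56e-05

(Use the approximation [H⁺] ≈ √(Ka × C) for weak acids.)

[H⁺] = √(Ka × C) = √(6.56e-05 × 0.3) = 4.4362e-03. pH = -log(4.4362e-03)

pH = 2.35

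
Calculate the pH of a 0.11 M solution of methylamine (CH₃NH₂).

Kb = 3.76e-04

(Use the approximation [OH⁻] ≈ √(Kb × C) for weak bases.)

[OH⁻] = √(Kb × C) = √(3.76e-04 × 0.11) = 6.4312e-03. pOH = 2.19, pH = 14 - pOH

pH = 11.81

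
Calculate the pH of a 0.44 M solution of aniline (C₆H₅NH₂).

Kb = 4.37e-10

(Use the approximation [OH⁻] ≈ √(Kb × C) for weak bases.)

[OH⁻] = √(Kb × C) = √(4.37e-10 × 0.44) = 1.3867e-05. pOH = 4.86, pH = 14 - pOH

pH = 9.14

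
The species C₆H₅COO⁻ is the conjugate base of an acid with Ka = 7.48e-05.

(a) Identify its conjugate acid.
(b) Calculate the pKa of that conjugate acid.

(a) The conjugate acid is formed by adding one H⁺ to C₆H₅COO⁻, giving C₆H₅COOH. (b) pKa = -log(Ka) = -log(7.48e-05) = 4.13.

Conjugate acid: C₆H₅COOH; pK_a = 4.13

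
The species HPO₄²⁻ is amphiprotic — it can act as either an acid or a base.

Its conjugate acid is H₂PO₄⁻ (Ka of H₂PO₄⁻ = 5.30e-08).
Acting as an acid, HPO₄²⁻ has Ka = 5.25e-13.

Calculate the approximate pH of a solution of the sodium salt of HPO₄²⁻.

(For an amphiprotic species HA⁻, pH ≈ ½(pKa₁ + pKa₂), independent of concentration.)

pKa₁ = -log(5.30e-08) = 7.28; pKa₂ = -log(5.25e-13) = 12.28. For an amphiprotic species, pH ≈ ½(pKa₁ + pKa₂) = ½(7.28 + 12.28) = 9.78.

pH = 9.78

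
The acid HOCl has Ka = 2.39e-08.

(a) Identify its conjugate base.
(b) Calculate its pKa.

(a) The conjugate base is formed by removing one H⁺ from HOCl, giving OCl⁻. (b) pKa = -log(Ka) = -log(2.39e-08) = 7.62.

Conjugate base: OCl⁻; pK_a = 7.62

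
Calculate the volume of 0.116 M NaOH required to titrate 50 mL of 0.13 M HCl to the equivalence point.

At equivalence: moles acid = moles base. moles HCl = 0.13 × 50/1000 = 0.0065 mol. V_base = moles / 0.116 × 1000 = 56.0 mL.

V_{base} = 56.0 mL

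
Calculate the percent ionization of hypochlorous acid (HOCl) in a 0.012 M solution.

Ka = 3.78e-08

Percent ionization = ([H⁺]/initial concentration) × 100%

Using Ka equilibrium: x² + Ka×x - Ka×C = 0. Solving: [H⁺] = 2.1279e-05. Percent = (2.1279e-05/0.012) × 100

Percent ionization = 0.177%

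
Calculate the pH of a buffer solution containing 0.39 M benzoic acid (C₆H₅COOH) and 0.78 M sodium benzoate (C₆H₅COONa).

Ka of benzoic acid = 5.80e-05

pKa = -log(5.80e-05) = 4.24. pH = pKa + log([A⁻]/[HA]) = 4.24 + log(0.78/0.39)

pH = 4.54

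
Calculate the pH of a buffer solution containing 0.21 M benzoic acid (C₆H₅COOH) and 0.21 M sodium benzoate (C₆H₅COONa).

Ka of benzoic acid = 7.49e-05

pKa = -log(7.49e-05) = 4.13. pH = pKa + log([A⁻]/[HA]) = 4.13 + log(0.21/0.21)

pH = 4.13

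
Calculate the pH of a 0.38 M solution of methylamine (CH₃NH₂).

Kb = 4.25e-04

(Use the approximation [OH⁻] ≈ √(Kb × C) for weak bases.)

[OH⁻] = √(Kb × C) = √(4.25e-04 × 0.38) = 1.2708e-02. pOH = 1.90, pH = 14 - pOH

pH = 12.10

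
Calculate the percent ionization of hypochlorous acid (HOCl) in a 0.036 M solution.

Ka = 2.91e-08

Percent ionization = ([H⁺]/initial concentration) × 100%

Using Ka equilibrium: x² + Ka×x - Ka×C = 0. Solving: [H⁺] = 3.2352e-05. Percent = (3.2352e-05/0.036) × 100

Percent ionization = 0.0899%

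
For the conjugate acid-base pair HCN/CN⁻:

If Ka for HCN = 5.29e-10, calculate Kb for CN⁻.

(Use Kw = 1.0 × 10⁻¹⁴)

For a conjugate pair Ka × Kb = Kw, so Kb = Kw/Ka = 1.0 × 10⁻¹⁴ / 5.29e-10 = 1.89e-05.

K_b = 1.89e-05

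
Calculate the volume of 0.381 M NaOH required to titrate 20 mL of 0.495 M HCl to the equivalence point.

At equivalence: moles acid = moles base. moles HCl = 0.495 × 20/1000 = 0.0099 mol. V_base = moles / 0.381 × 1000 = 26.0 mL.

V_{base} = 26.0 mL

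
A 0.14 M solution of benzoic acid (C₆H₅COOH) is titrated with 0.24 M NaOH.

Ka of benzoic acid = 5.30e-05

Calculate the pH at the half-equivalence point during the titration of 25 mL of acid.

At half-equivalence [HA] = [A⁻], so Henderson-Hasselbalch gives pH = pKa = -log(5.30e-05) = 4.28.

pH = pKa = 4.28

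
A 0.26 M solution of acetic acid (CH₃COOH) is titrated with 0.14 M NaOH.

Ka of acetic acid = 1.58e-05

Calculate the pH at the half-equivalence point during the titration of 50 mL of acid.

At half-equivalence [HA] = [A⁻], so Henderson-Hasselbalch gives pH = pKa = -log(1.58e-05) = 4.80.

pH = pKa = 4.80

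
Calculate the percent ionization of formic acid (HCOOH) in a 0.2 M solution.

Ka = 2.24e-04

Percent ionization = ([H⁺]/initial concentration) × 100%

Using Ka equilibrium: x² + Ka×x - Ka×C = 0. Solving: [H⁺] = 6.5822e-03. Percent = (6.5822e-03/0.2) × 100

Percent ionization = 3.29%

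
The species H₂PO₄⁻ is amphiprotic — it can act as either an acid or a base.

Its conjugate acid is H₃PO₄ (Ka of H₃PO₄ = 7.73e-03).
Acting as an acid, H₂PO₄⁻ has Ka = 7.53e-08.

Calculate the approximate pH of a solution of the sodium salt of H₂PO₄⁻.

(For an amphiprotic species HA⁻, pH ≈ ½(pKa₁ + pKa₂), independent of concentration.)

pKa₁ = -log(7.73e-03) = 2.11; pKa₂ = -log(7.53e-08) = 7.12. For an amphiprotic species, pH ≈ ½(pKa₁ + pKa₂) = ½(2.11 + 7.12) = 4.62.

pH = 4.62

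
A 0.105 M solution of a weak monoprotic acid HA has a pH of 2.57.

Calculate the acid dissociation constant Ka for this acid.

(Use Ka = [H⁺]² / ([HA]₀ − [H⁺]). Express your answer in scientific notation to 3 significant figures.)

[H⁺] = 10^(−pH) = 10^(−2.57) = 2.692e-03 M. For HA ⇌ H⁺ + A⁻, Ka = [H⁺][A⁻]/[HA] = [H⁺]² / ([HA]₀ − [H⁺]) = (2.692e-03)² / (0.105 − 2.692e-03) = 7.08e-05.

K_a = 7.08e-05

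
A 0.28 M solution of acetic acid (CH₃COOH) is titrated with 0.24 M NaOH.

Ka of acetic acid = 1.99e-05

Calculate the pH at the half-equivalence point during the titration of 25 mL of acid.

At half-equivalence [HA] = [A⁻], so Henderson-Hasselbalch gives pH = pKa = -log(1.99e-05) = 4.70.

pH = pKa = 4.70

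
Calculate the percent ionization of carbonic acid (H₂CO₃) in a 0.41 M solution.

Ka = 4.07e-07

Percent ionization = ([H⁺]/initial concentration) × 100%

Using Ka equilibrium: x² + Ka×x - Ka×C = 0. Solving: [H⁺] = 4.0829e-04. Percent = (4.0829e-04/0.41) × 100

Percent ionization = 0.0996%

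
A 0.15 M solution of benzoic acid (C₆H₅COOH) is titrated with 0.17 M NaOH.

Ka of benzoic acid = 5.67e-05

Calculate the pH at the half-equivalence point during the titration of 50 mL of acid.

At half-equivalence [HA] = [A⁻], so Henderson-Hasselbalch gives pH = pKa = -log(5.67e-05) = 4.25.

pH = pKa = 4.25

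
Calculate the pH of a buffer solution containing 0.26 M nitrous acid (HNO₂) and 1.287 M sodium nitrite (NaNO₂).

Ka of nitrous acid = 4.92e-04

pKa = -log(4.92e-04) = 3.31. pH = pKa + log([A⁻]/[HA]) = 3.31 + log(1.287/0.26)

pH = 4.00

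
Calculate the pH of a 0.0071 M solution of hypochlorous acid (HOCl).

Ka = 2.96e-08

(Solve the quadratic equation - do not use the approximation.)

x² + Ka×x - Ka×C = 0. Using quadratic formula: [H⁺] = 1.4482e-05

pH = 4.84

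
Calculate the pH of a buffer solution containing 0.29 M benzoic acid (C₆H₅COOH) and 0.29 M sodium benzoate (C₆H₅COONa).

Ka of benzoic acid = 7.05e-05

pKa = -log(7.05e-05) = 4.15. pH = pKa + log([A⁻]/[HA]) = 4.15 + log(0.29/0.29)

pH = 4.15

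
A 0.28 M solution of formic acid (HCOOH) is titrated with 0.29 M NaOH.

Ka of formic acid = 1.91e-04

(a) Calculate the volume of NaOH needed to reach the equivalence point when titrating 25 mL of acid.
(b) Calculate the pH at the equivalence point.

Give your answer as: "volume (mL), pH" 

moles acid = 0.28 × 25/1000 = 0.007 mol; V_base = moles/0.29 × 1000 = 24.1 mL. At equivalence only the conjugate base is present: [A⁻] = 0.007/0.049 = 1.4246e-01 M. Kb = Kw/Ka = 5.24e-11; [OH⁻] = √(Kb × [A⁻]) = 2.7310e-06; pOH = 5.56; pH = 14 - pOH = 8.44.

V = 24.1 mL, pH = 8.44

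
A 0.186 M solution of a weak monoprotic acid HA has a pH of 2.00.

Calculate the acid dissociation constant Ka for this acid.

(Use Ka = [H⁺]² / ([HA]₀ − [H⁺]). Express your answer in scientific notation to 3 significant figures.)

[H⁺] = 10^(−pH) = 10^(−2.00) = 1.000e-02 M. For HA ⇌ H⁺ + A⁻, Ka = [H⁺][A⁻]/[HA] = [H⁺]² / ([HA]₀ − [H⁺]) = (1.000e-02)² / (0.186 − 1.000e-02) = 5.68e-04.

K_a = 5.68e-04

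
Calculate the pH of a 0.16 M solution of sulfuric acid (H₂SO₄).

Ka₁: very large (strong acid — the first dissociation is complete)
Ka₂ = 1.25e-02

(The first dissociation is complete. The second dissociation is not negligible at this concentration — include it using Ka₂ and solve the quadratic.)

First dissociation is complete: [H⁺]₀ = [HSO₄⁻]₀ = C = 0.16 M. Second dissociation HSO₄⁻ ⇌ H⁺ + SO₄²⁻: let x = [SO₄²⁻]. Ka₂ = (C + x)·x / (C − x) = 1.25e-02 → x² + (C + Ka₂)·x − Ka₂·C = 0 → x² + 0.17250·x − 2.000e-03 = 0. x = (−0.17250 + √(0.17250² + 4 × 2.000e-03)) / 2 = 1.0905e-02 M. [H⁺] = C + x = 0.16 + 1.0905e-02 = 1.7090e-01 M. pH = -log(1.7090e-01) = 0.77.

pH = 0.77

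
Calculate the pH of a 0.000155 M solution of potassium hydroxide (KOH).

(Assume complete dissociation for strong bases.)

[OH⁻] = 0.000155 M for strong base. pOH = -log[OH⁻] = 3.81, pH = 14 - pOH

pH = 10.19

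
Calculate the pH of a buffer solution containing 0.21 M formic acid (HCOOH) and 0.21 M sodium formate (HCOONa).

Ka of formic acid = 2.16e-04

pKa = -log(2.16e-04) = 3.67. pH = pKa + log([A⁻]/[HA]) = 3.67 + log(0.21/0.21)

pH = 3.67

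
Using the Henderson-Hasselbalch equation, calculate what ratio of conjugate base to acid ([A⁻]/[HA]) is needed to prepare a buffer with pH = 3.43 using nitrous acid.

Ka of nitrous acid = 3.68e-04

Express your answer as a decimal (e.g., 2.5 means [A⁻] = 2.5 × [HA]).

pKa = -log(3.68e-04) = 3.4342. pH = pKa + log([A⁻]/[HA]), so log([A⁻]/[HA]) = pH − pKa = 3.43 − 3.4342 = -0.0042. [A⁻]/[HA] = 10^(-0.0042) = 0.990

[A⁻]/[HA] = 0.990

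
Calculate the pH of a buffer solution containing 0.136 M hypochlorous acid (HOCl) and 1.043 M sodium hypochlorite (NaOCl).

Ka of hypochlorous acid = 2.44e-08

pKa = -log(2.44e-08) = 7.61. pH = pKa + log([A⁻]/[HA]) = 7.61 + log(1.043/0.136)

pH = 8.50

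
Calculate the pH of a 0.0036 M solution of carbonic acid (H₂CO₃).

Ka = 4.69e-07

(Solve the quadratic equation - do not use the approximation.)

x² + Ka×x - Ka×C = 0. Using quadratic formula: [H⁺] = 4.0856e-05

pH = 4.39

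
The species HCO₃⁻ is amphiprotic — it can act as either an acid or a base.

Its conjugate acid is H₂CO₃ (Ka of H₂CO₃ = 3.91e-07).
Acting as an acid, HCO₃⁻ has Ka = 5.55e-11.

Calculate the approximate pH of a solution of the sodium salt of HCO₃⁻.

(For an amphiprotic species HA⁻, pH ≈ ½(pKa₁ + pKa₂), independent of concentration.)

pKa₁ = -log(3.91e-07) = 6.41; pKa₂ = -log(5.55e-11) = 10.26. For an amphiprotic species, pH ≈ ½(pKa₁ + pKa₂) = ½(6.41 + 10.26) = 8.33.

pH = 8.33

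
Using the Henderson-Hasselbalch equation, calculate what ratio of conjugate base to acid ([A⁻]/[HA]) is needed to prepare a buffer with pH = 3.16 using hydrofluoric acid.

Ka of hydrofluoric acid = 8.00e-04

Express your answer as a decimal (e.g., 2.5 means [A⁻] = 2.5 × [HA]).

pKa = -log(8.00e-04) = 3.0969. pH = pKa + log([A⁻]/[HA]), so log([A⁻]/[HA]) = pH − pKa = 3.16 − 3.0969 = 0.0631. [A⁻]/[HA] = 10^(0.0631) = 1.16

[A⁻]/[HA] = 1.16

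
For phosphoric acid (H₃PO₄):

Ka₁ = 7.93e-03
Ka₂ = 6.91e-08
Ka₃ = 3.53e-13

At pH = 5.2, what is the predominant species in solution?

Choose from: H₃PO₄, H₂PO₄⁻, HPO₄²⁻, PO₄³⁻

pKa₁ = 2.10, pKa₂ = 7.16, pKa₃ = 12.45. For a polyprotic acid the predominant species crosses at each pKa: below pKa_n the protonated form dominates, above it the deprotonated form does. At pH = 5.2, the predominant species is H₂PO₄⁻.

H₂PO₄⁻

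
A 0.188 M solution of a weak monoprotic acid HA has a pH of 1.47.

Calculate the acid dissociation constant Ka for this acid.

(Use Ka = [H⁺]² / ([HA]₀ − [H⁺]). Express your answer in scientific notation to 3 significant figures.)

[H⁺] = 10^(−pH) = 10^(−1.47) = 3.388e-02 M. For HA ⇌ H⁺ + A⁻, Ka = [H⁺][A⁻]/[HA] = [H⁺]² / ([HA]₀ − [H⁺]) = (3.388e-02)² / (0.188 − 3.388e-02) = 7.45e-03.

K_a = 7.45e-03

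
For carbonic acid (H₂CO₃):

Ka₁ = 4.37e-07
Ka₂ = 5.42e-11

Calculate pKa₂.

pKa₂ = -log(Ka₂) = -log(5.42e-11) = 10.27.

pK_{a2} = 10.27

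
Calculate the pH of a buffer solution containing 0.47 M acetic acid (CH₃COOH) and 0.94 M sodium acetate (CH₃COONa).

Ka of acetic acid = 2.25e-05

pKa = -log(2.25e-05) = 4.65. pH = pKa + log([A⁻]/[HA]) = 4.65 + log(0.94/0.47)

pH = 4.95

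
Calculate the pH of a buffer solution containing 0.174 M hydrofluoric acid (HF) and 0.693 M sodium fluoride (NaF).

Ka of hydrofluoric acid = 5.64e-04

pKa = -log(5.64e-04) = 3.25. pH = pKa + log([A⁻]/[HA]) = 3.25 + log(0.693/0.174)

pH = 3.85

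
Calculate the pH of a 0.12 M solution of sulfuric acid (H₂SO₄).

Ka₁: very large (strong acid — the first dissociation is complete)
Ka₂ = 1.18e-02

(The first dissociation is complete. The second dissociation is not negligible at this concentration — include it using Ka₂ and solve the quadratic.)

First dissociation is complete: [H⁺]₀ = [HSO₄⁻]₀ = C = 0.12 M. Second dissociation HSO₄⁻ ⇌ H⁺ + SO₄²⁻: let x = [SO₄²⁻]. Ka₂ = (C + x)·x / (C − x) = 1.18e-02 → x² + (C + Ka₂)·x − Ka₂·C = 0 → x² + 0.13180·x − 1.416e-03 = 0. x = (−0.13180 + √(0.13180² + 4 × 1.416e-03)) / 2 = 9.9868e-03 M. [H⁺] = C + x = 0.12 + 9.9868e-03 = 1.2999e-01 M. pH = -log(1.2999e-01) = 0.89.

pH = 0.89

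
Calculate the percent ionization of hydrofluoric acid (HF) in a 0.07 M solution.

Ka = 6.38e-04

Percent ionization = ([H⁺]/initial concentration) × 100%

Using Ka equilibrium: x² + Ka×x - Ka×C = 0. Solving: [H⁺] = 6.3714e-03. Percent = (6.3714e-03/0.07) × 100

Percent ionization = 9.1%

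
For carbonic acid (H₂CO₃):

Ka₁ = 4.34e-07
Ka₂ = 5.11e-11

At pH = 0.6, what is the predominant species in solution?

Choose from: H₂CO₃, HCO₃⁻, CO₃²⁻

pKa₁ = 6.36, pKa₂ = 10.29. For a polyprotic acid the predominant species crosses at each pKa: below pKa_n the protonated form dominates, above it the deprotonated form does. At pH = 0.6, the predominant species is H₂CO₃.

H₂CO₃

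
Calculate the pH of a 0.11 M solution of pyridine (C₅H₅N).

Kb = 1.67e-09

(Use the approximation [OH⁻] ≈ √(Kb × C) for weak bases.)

[OH⁻] = √(Kb × C) = √(1.67e-09 × 0.11) = 1.3554e-05. pOH = 4.87, pH = 14 - pOH

pH = 9.13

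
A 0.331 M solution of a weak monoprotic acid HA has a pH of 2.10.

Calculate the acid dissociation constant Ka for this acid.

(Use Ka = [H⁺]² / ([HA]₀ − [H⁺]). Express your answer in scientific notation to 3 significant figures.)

[H⁺] = 10^(−pH) = 10^(−2.10) = 7.943e-03 M. For HA ⇌ H⁺ + A⁻, Ka = [H⁺][A⁻]/[HA] = [H⁺]² / ([HA]₀ − [H⁺]) = (7.943e-03)² / (0.331 − 7.943e-03) = 1.95e-04.

K_a = 1.95e-04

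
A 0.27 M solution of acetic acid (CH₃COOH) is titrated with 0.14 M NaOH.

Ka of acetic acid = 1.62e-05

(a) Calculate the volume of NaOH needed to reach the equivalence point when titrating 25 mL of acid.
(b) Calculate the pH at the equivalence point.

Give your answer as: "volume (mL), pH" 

moles acid = 0.27 × 25/1000 = 0.00675 mol; V_base = moles/0.14 × 1000 = 48.2 mL. At equivalence only the conjugate base is present: [A⁻] = 0.00675/0.073 = 9.2195e-02 M. Kb = Kw/Ka = 6.17e-10; [OH⁻] = √(Kb × [A⁻]) = 7.5439e-06; pOH = 5.12; pH = 14 - pOH = 8.88.

V = 48.2 mL, pH = 8.88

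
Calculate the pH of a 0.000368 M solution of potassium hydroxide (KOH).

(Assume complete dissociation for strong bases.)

[OH⁻] = 0.000368 M for strong base. pOH = -log[OH⁻] = 3.43, pH = 14 - pOH

pH = 10.57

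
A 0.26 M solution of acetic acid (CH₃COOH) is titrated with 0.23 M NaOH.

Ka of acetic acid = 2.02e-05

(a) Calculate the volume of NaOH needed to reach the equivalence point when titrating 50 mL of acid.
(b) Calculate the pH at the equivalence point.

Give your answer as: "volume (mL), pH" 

moles acid = 0.26 × 50/1000 = 0.013 mol; V_base = moles/0.23 × 1000 = 56.5 mL. At equivalence only the conjugate base is present: [A⁻] = 0.013/0.107 = 1.2204e-01 M. Kb = Kw/Ka = 4.95e-10; [OH⁻] = √(Kb × [A⁻]) = 7.7728e-06; pOH = 5.11; pH = 14 - pOH = 8.89.

V = 56.5 mL, pH = 8.89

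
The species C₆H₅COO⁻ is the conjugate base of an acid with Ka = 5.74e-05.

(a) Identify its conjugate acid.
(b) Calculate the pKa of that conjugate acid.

(a) The conjugate acid is formed by adding one H⁺ to C₆H₅COO⁻, giving C₆H₅COOH. (b) pKa = -log(Ka) = -log(5.74e-05) = 4.24.

Conjugate acid: C₆H₅COOH; pK_a = 4.24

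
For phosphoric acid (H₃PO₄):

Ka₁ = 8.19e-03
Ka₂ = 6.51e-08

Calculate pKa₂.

pKa₂ = -log(Ka₂) = -log(6.51e-08) = 7.19.

pK_{a2} = 7.19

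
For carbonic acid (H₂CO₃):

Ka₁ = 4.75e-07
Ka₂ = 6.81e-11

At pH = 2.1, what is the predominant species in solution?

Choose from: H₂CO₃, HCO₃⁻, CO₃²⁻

pKa₁ = 6.32, pKa₂ = 10.17. For a polyprotic acid the predominant species crosses at each pKa: below pKa_n the protonated form dominates, above it the deprotonated form does. At pH = 2.1, the predominant species is H₂CO₃.

H₂CO₃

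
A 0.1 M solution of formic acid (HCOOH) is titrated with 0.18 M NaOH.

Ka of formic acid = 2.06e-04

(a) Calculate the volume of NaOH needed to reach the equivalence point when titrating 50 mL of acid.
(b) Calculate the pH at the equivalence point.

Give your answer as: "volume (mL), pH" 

moles acid = 0.1 × 50/1000 = 0.005 mol; V_base = moles/0.18 × 1000 = 27.8 mL. At equivalence only the conjugate base is present: [A⁻] = 0.005/0.078 = 6.4286e-02 M. Kb = Kw/Ka = 4.85e-11; [OH⁻] = √(Kb × [A⁻]) = 1.7665e-06; pOH = 5.75; pH = 14 - pOH = 8.25.

V = 27.8 mL, pH = 8.25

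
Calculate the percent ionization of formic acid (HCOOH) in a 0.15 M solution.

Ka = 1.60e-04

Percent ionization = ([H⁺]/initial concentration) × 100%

Using Ka equilibrium: x² + Ka×x - Ka×C = 0. Solving: [H⁺] = 4.8196e-03. Percent = (4.8196e-03/0.15) × 100

Percent ionization = 3.21%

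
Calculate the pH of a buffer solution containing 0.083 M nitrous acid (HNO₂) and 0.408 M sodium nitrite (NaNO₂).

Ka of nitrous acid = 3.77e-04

pKa = -log(3.77e-04) = 3.42. pH = pKa + log([A⁻]/[HA]) = 3.42 + log(0.408/0.083)

pH = 4.12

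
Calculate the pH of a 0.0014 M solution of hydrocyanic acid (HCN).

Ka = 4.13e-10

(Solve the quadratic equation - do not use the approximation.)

x² + Ka×x - Ka×C = 0. Using quadratic formula: [H⁺] = 7.6019e-07

pH = 6.12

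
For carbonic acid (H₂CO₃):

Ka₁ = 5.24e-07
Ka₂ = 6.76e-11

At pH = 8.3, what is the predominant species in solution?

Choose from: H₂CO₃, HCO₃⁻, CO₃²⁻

pKa₁ = 6.28, pKa₂ = 10.17. For a polyprotic acid the predominant species crosses at each pKa: below pKa_n the protonated form dominates, above it the deprotonated form does. At pH = 8.3, the predominant species is HCO₃⁻.

HCO₃⁻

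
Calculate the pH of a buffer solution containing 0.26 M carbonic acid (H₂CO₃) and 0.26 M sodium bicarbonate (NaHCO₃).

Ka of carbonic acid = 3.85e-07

pKa = -log(3.85e-07) = 6.41. pH = pKa + log([A⁻]/[HA]) = 6.41 + log(0.26/0.26)

pH = 6.41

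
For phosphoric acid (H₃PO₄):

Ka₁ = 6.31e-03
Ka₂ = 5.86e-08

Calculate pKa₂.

pKa₂ = -log(Ka₂) = -log(5.86e-08) = 7.23.

pK_{a2} = 7.23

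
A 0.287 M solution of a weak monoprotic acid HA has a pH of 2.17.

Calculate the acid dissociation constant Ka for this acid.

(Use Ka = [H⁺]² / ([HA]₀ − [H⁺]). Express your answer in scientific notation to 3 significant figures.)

[H⁺] = 10^(−pH) = 10^(−2.17) = 6.761e-03 M. For HA ⇌ H⁺ + A⁻, Ka = [H⁺][A⁻]/[HA] = [H⁺]² / ([HA]₀ − [H⁺]) = (6.761e-03)² / (0.287 − 6.761e-03) = 1.63e-04.

K_a = 1.63e-04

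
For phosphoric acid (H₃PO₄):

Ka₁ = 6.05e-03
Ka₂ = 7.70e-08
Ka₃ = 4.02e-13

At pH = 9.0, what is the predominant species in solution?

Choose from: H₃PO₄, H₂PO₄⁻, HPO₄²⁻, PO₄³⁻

pKa₁ = 2.22, pKa₂ = 7.11, pKa₃ = 12.40. For a polyprotic acid the predominant species crosses at each pKa: below pKa_n the protonated form dominates, above it the deprotonated form does. At pH = 9.0, the predominant species is HPO₄²⁻.

HPO₄²⁻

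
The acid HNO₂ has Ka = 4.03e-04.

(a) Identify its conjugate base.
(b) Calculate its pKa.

(a) The conjugate base is formed by removing one H⁺ from HNO₂, giving NO₂⁻. (b) pKa = -log(Ka) = -log(4.03e-04) = 3.39.

Conjugate base: NO₂⁻; pK_a = 3.39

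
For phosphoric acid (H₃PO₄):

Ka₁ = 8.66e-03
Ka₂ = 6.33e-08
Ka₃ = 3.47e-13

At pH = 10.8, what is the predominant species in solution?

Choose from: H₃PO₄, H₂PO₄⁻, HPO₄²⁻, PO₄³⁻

pKa₁ = 2.06, pKa₂ = 7.20, pKa₃ = 12.46. For a polyprotic acid the predominant species crosses at each pKa: below pKa_n the protonated form dominates, above it the deprotonated form does. At pH = 10.8, the predominant species is HPO₄²⁻.

HPO₄²⁻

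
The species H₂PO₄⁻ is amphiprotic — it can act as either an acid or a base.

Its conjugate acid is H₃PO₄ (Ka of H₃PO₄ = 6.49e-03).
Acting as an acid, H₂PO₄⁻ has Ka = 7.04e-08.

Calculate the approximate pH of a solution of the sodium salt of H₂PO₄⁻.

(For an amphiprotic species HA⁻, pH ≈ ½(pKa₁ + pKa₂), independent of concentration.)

pKa₁ = -log(6.49e-03) = 2.19; pKa₂ = -log(7.04e-08) = 7.15. For an amphiprotic species, pH ≈ ½(pKa₁ + pKa₂) = ½(2.19 + 7.15) = 4.67.

pH = 4.67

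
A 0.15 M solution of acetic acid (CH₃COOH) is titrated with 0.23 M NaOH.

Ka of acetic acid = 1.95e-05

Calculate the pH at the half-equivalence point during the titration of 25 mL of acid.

At half-equivalence [HA] = [A⁻], so Henderson-Hasselbalch gives pH = pKa = -log(1.95e-05) = 4.71.

pH = pKa = 4.71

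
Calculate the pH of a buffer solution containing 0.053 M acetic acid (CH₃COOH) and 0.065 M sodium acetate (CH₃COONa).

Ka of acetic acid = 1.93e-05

pKa = -log(1.93e-05) = 4.71. pH = pKa + log([A⁻]/[HA]) = 4.71 + log(0.065/0.053)

pH = 4.80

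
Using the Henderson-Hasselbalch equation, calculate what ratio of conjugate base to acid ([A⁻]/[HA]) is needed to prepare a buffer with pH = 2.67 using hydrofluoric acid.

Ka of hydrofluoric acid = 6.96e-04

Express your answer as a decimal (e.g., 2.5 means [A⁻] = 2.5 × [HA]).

pKa = -log(6.96e-04) = 3.1574. pH = pKa + log([A⁻]/[HA]), so log([A⁻]/[HA]) = pH − pKa = 2.67 − 3.1574 = -0.4874. [A⁻]/[HA] = 10^(-0.4874) = 0.326

[A⁻]/[HA] = 0.326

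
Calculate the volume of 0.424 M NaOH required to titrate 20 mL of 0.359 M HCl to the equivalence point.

At equivalence: moles acid = moles base. moles HCl = 0.359 × 20/1000 = 0.00718 mol. V_base = moles / 0.424 × 1000 = 16.9 mL.

V_{base} = 16.9 mL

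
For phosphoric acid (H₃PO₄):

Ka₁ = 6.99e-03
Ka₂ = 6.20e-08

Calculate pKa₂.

pKa₂ = -log(Ka₂) = -log(6.20e-08) = 7.21.

pK_{a2} = 7.21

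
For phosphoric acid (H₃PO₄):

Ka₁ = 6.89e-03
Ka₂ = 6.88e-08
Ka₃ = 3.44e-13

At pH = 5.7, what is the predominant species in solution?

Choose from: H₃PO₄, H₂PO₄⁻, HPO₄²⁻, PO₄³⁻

pKa₁ = 2.16, pKa₂ = 7.16, pKa₃ = 12.46. For a polyprotic acid the predominant species crosses at each pKa: below pKa_n the protonated form dominates, above it the deprotonated form does. At pH = 5.7, the predominant species is H₂PO₄⁻.

H₂PO₄⁻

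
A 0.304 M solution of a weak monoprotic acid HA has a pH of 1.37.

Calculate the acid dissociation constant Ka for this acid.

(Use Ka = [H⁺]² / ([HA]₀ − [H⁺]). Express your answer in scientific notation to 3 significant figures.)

[H⁺] = 10^(−pH) = 10^(−1.37) = 4.266e-02 M. For HA ⇌ H⁺ + A⁻, Ka = [H⁺][A⁻]/[HA] = [H⁺]² / ([HA]₀ − [H⁺]) = (4.266e-02)² / (0.304 − 4.266e-02) = 6.96e-03.

K_a = 6.96e-03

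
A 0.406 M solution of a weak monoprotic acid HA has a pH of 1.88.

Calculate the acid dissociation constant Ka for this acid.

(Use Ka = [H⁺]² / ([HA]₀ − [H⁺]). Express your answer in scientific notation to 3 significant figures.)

[H⁺] = 10^(−pH) = 10^(−1.88) = 1.318e-02 M. For HA ⇌ H⁺ + A⁻, Ka = [H⁺][A⁻]/[HA] = [H⁺]² / ([HA]₀ − [H⁺]) = (1.318e-02)² / (0.406 − 1.318e-02) = 4.42e-04.

K_a = 4.42e-04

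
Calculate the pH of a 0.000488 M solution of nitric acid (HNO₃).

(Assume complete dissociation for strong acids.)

[H⁺] = 0.000488 M for strong acid. pH = -log[H⁺] = -log(0.000488)

pH = 3.31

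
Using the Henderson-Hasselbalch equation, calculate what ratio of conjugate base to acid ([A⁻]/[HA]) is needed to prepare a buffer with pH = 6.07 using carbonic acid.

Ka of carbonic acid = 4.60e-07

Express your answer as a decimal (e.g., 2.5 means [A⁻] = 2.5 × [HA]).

pKa = -log(4.60e-07) = 6.3372. pH = pKa + log([A⁻]/[HA]), so log([A⁻]/[HA]) = pH − pKa = 6.07 − 6.3372 = -0.2672. [A⁻]/[HA] = 10^(-0.2672) = 0.540

[A⁻]/[HA] = 0.540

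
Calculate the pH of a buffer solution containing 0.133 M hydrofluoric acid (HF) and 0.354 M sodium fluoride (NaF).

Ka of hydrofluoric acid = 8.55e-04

pKa = -log(8.55e-04) = 3.07. pH = pKa + log([A⁻]/[HA]) = 3.07 + log(0.354/0.133)

pH = 3.49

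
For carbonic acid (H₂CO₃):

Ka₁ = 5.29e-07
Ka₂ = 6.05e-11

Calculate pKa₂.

pKa₂ = -log(Ka₂) = -log(6.05e-11) = 10.22.

pK_{a2} = 10.22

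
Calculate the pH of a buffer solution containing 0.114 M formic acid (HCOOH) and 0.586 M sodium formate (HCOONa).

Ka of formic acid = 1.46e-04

pKa = -log(1.46e-04) = 3.84. pH = pKa + log([A⁻]/[HA]) = 3.84 + log(0.586/0.114)

pH = 4.55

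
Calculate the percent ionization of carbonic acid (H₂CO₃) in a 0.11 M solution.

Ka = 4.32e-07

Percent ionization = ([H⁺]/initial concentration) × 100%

Using Ka equilibrium: x² + Ka×x - Ka×C = 0. Solving: [H⁺] = 2.1777e-04. Percent = (2.1777e-04/0.11) × 100

Percent ionization = 0.198%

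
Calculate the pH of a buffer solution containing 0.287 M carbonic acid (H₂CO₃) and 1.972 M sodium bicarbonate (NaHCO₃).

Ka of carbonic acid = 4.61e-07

pKa = -log(4.61e-07) = 6.34. pH = pKa + log([A⁻]/[HA]) = 6.34 + log(1.972/0.287)

pH = 7.17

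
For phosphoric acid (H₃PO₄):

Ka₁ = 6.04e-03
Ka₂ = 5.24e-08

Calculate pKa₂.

pKa₂ = -log(Ka₂) = -log(5.24e-08) = 7.28.

pK_{a2} = 7.28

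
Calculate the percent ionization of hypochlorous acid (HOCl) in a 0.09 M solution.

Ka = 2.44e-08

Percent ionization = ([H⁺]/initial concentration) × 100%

Using Ka equilibrium: x² + Ka×x - Ka×C = 0. Solving: [H⁺] = 4.6849e-05. Percent = (4.6849e-05/0.09) × 100

Percent ionization = 0.0521%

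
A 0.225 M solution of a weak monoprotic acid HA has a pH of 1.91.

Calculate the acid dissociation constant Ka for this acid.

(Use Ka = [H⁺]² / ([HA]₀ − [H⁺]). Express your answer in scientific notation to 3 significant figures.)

[H⁺] = 10^(−pH) = 10^(−1.91) = 1.230e-02 M. For HA ⇌ H⁺ + A⁻, Ka = [H⁺][A⁻]/[HA] = [H⁺]² / ([HA]₀ − [H⁺]) = (1.230e-02)² / (0.225 − 1.230e-02) = 7.12e-04.

K_a = 7.12e-04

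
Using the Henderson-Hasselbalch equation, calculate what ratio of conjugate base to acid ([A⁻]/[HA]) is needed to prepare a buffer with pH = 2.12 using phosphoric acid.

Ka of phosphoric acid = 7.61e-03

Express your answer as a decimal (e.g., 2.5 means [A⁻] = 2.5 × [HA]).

pKa = -log(7.61e-03) = 2.1186. pH = pKa + log([A⁻]/[HA]), so log([A⁻]/[HA]) = pH − pKa = 2.12 − 2.1186 = 0.0014. [A⁻]/[HA] = 10^(0.0014) = 1.00

[A⁻]/[HA] = 1.00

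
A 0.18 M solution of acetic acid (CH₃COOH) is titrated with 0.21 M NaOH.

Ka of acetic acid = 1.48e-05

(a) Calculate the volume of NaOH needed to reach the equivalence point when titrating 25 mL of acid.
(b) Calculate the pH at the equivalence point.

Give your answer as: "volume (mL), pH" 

moles acid = 0.18 × 25/1000 = 0.0045 mol; V_base = moles/0.21 × 1000 = 21.4 mL. At equivalence only the conjugate base is present: [A⁻] = 0.0045/0.046 = 9.6923e-02 M. Kb = Kw/Ka = 6.76e-10; [OH⁻] = √(Kb × [A⁻]) = 8.0925e-06; pOH = 5.09; pH = 14 - pOH = 8.91.

V = 21.4 mL, pH = 8.91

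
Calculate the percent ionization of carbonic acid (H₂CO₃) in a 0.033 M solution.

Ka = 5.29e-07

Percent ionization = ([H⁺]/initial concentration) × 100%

Using Ka equilibrium: x² + Ka×x - Ka×C = 0. Solving: [H⁺] = 1.3186e-04. Percent = (1.3186e-04/0.033) × 100

Percent ionization = 0.4%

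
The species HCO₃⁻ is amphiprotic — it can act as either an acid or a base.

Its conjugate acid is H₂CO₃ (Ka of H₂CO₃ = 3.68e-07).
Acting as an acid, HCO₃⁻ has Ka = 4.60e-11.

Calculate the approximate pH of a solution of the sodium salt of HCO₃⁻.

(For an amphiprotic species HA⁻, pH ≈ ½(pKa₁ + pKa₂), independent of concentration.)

pKa₁ = -log(3.68e-07) = 6.43; pKa₂ = -log(4.60e-11) = 10.34. For an amphiprotic species, pH ≈ ½(pKa₁ + pKa₂) = ½(6.43 + 10.34) = 8.39.

pH = 8.39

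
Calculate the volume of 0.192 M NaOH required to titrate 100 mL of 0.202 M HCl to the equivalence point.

At equivalence: moles acid = moles base. moles HCl = 0.202 × 100/1000 = 0.0202 mol. V_base = moles / 0.192 × 1000 = 105.2 mL.

V_{base} = 105.2 mL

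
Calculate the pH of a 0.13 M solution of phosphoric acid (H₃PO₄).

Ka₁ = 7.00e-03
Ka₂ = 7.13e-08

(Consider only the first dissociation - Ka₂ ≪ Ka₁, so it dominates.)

First dissociation dominates. From Ka₁ = [H⁺][HA⁻]/[H₂A], x² + Ka₁·x − Ka₁·C = 0 with C = 0.13 M and Ka₁ = 7.00e-03. Solving: [H⁺] = (−Ka₁ + √(Ka₁² + 4·Ka₁·C)) / 2 = 2.6869e-02 M. pH = -log(2.6869e-02) = 1.57.

pH = 1.57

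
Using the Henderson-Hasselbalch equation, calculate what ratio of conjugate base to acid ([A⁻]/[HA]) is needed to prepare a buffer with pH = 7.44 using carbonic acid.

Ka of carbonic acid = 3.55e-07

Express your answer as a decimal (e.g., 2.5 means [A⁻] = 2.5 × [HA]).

pKa = -log(3.55e-07) = 6.4498. pH = pKa + log([A⁻]/[HA]), so log([A⁻]/[HA]) = pH − pKa = 7.44 − 6.4498 = 0.9902. [A⁻]/[HA] = 10^(0.9902) = 9.78

[A⁻]/[HA] = 9.78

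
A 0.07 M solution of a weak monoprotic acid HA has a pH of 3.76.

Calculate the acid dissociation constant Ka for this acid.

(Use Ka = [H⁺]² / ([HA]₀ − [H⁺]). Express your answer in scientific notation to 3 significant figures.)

[H⁺] = 10^(−pH) = 10^(−3.76) = 1.738e-04 M. For HA ⇌ H⁺ + A⁻, Ka = [H⁺][A⁻]/[HA] = [H⁺]² / ([HA]₀ − [H⁺]) = (1.738e-04)² / (0.07 − 1.738e-04) = 4.32e-07.

K_a = 4.32e-07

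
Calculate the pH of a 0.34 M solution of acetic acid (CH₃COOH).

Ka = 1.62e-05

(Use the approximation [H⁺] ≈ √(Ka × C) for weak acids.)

[H⁺] = √(Ka × C) = √(1.62e-05 × 0.34) = 2.3469e-03. pH = -log(2.3469e-03)

pH = 2.63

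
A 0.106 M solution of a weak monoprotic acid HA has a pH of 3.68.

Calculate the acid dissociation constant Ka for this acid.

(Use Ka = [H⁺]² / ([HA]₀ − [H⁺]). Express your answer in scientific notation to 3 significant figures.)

[H⁺] = 10^(−pH) = 10^(−3.68) = 2.089e-04 M. For HA ⇌ H⁺ + A⁻, Ka = [H⁺][A⁻]/[HA] = [H⁺]² / ([HA]₀ − [H⁺]) = (2.089e-04)² / (0.106 − 2.089e-04) = 4.13e-07.

K_a = 4.13e-07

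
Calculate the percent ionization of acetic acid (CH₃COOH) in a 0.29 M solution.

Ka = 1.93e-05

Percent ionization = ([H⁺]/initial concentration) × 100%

Using Ka equilibrium: x² + Ka×x - Ka×C = 0. Solving: [H⁺] = 2.3562e-03. Percent = (2.3562e-03/0.29) × 100

Percent ionization = 0.812%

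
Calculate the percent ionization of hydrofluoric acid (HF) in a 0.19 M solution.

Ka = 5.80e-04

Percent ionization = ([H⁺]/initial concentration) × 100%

Using Ka equilibrium: x² + Ka×x - Ka×C = 0. Solving: [H⁺] = 1.0212e-02. Percent = (1.0212e-02/0.19) × 100

Percent ionization = 5.37%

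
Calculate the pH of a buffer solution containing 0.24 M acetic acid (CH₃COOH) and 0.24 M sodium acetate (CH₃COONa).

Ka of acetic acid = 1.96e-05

pKa = -log(1.96e-05) = 4.71. pH = pKa + log([A⁻]/[HA]) = 4.71 + log(0.24/0.24)

pH = 4.71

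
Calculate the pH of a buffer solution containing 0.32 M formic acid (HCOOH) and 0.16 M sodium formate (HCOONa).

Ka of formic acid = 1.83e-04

pKa = -log(1.83e-04) = 3.74. pH = pKa + log([A⁻]/[HA]) = 3.74 + log(0.16/0.32)

pH = 3.44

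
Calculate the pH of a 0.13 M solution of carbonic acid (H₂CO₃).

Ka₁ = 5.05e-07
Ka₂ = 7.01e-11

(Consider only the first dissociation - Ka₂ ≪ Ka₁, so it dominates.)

First dissociation dominates. From Ka₁ = [H⁺][HA⁻]/[H₂A], x² + Ka₁·x − Ka₁·C = 0 with C = 0.13 M and Ka₁ = 5.05e-07. Solving: [H⁺] = (−Ka₁ + √(Ka₁² + 4·Ka₁·C)) / 2 = 2.5597e-04 M. pH = -log(2.5597e-04) = 3.59.

pH = 3.59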